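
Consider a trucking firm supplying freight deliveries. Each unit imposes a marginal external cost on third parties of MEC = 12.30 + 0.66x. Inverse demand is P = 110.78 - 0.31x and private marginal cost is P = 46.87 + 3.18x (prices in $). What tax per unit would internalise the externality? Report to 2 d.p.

Social marginal cost = private MC + MEC = 59.17 + 3.84x.
Set SMC = demand: 59.17 + 3.84x = 110.78 - 0.31x → x* = 12.4361.
The Pigouvian tax equals MEC at x*: 12.30 + 0.66×12.4361 = 20.5078.

tax = $20.51 per unit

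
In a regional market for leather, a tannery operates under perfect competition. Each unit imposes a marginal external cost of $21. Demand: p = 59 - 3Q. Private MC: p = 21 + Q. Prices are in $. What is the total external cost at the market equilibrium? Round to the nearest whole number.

$200

Market equilibrium (private): 21 + Q = 59 - 3Q → Q_m = 9.5000.
Total external cost = MEC × Q_m = 21 × 9.5000 = 199.5000.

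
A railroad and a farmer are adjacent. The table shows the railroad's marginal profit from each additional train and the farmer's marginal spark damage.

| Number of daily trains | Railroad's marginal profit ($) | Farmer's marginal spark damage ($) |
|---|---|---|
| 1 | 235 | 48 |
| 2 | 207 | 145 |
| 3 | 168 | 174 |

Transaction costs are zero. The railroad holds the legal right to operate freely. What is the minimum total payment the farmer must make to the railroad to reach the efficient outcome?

$168

Left alone the railroad would choose level 3 (marginal profit stays positive).
Efficient level: k* = 2 (marginal profit ≥ marginal spark damage through 2).
The farmer must at least cover the railroad's forgone profit from cutting 3→2: 168 = 168.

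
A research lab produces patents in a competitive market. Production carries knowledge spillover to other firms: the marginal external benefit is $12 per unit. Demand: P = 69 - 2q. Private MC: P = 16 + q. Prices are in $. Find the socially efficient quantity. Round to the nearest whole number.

q* = 22

Social marginal cost = private MC − MEB = 4 + q.
Set SMC = demand: 4 + q = 69 - 2q → q* = 21.6667.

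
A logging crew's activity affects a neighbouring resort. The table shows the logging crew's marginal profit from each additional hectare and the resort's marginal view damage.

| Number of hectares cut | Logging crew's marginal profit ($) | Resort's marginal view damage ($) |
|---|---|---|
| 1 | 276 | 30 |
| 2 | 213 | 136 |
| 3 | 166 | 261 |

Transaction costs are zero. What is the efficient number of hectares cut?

2

Bargaining reaches the level where marginal profit last exceeds marginal view damage.
That holds through level 2 (213 ≥ 136) but not at 3 (166 < 261).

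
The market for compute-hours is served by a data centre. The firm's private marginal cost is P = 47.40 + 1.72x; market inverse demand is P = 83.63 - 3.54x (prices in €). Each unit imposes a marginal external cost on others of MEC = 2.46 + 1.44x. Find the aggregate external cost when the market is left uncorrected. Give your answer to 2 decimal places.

€51.10

Market equilibrium (private): 47.40 + 1.72x = 83.63 - 3.54x → x_m = 6.8878.
Total external cost = ∫₀^{x_m} (2.46 + 1.44x) dx = 2.46×6.8878 + ½×1.44×6.8878² = 51.1021.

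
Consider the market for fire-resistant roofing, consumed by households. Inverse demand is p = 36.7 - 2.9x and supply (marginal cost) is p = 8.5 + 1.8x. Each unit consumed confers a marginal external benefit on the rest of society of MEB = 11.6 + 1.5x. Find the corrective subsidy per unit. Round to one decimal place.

Social marginal benefit = demand + MEB = 48.3 - 1.4x.
Set SMB = MC: 48.3 - 1.4x = 8.5 + 1.8x → x* = 12.4375.
The Pigouvian subsidy equals MEB at x*: 11.6 + 1.5×12.4375 = 30.2563.

subsidy = 30.3 per unit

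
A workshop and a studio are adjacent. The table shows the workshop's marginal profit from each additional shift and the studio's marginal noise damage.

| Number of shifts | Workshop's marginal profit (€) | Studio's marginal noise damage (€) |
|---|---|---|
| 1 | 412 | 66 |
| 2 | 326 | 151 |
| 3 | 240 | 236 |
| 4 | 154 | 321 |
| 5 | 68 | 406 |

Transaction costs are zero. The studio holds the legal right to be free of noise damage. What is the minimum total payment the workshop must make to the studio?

€453

Efficient level: marginal profit ≥ marginal noise damage through level 3, so k* = 3.
With the studio holding the right, the workshop must at least compensate total damage at k*: 66 + 151 + 236 = 453.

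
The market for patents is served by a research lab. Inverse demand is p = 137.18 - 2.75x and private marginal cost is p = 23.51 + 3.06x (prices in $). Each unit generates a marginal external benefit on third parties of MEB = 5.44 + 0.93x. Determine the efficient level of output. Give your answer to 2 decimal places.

Social marginal cost = private MC − MEB = 18.07 + 2.13x.
Set SMC = demand: 18.07 + 2.13x = 137.18 - 2.75x → x* = 24.4078.

x* = 24.41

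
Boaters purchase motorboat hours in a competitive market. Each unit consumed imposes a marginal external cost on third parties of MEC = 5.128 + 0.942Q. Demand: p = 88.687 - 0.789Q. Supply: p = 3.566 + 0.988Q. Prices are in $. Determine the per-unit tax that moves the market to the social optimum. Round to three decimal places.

Social marginal benefit = demand − MEC = 83.559 - 1.731Q.
Set SMB = MC: 83.559 - 1.731Q = 3.566 + 0.988Q → Q* = 29.4200.
The Pigouvian tax equals MEC at Q*: 5.128 + 0.942×29.4200 = 32.8416.

tax = $32.842 per unit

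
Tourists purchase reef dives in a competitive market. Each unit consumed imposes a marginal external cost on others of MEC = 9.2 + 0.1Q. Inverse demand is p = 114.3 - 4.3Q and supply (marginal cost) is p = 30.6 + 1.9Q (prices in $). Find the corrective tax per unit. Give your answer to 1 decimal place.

Social marginal benefit = demand − MEC = 105.1 - 4.4Q.
Set SMB = MC: 105.1 - 4.4Q = 30.6 + 1.9Q → Q* = 11.8254.
The Pigouvian tax equals MEC at Q*: 9.2 + 0.1×11.8254 = 10.3825.

tax = $10.4 per unit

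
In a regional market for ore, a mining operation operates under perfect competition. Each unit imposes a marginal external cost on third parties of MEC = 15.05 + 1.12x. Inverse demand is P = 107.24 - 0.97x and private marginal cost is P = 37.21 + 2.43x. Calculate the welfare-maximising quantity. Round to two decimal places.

Social marginal cost = private MC + MEC = 52.26 + 3.55x.
Set SMC = demand: 52.26 + 3.55x = 107.24 - 0.97x → x* = 12.1637.

x* = 12.16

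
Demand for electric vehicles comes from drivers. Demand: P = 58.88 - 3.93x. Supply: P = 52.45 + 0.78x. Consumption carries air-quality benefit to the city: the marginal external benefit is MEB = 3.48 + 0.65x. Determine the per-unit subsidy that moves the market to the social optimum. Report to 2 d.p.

Social marginal benefit = demand + MEB = 62.36 - 3.28x.
Set SMB = MC: 62.36 - 3.28x = 52.45 + 0.78x → x* = 2.4409.
The Pigouvian subsidy equals MEB at x*: 3.48 + 0.65×2.4409 = 5.0666.

subsidy = 5.07 per unit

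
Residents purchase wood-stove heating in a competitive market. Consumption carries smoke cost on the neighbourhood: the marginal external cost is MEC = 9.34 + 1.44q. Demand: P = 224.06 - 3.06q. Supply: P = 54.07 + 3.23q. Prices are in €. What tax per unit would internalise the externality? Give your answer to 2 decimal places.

Social marginal benefit = demand − MEC = 214.72 - 4.50q.
Set SMB = MC: 214.72 - 4.50q = 54.07 + 3.23q → q* = 20.7827.
The Pigouvian tax equals MEC at q*: 9.34 + 1.44×20.7827 = 39.2671.

tax = €39.27 per unit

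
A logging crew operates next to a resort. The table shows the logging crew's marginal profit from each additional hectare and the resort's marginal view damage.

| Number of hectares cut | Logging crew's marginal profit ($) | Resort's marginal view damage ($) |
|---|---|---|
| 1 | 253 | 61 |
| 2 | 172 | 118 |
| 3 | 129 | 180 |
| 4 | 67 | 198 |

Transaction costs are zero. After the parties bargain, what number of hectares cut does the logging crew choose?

2

Bargaining reaches the level where marginal profit last exceeds marginal view damage.
That holds through level 2 (172 ≥ 118) but not at 3 (129 < 180).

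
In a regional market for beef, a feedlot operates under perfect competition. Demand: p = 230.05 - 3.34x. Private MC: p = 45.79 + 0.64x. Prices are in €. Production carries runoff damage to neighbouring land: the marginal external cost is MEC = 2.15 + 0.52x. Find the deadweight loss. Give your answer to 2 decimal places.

Market equilibrium (private): 45.79 + 0.64x = 230.05 - 3.34x → x_m = 46.2965.
Social marginal cost = private MC + MEC = 47.94 + 1.16x.
Set SMC = demand: 47.94 + 1.16x = 230.05 - 3.34x → x* = 40.4689.
Height of the DWL triangle at x_m is SMC(x_m) − demand(x_m) = MEC(x_m) = 26.2242.
DWL = ½ × 5.8276 × 26.2242 = 76.4121.

DWL = €76.41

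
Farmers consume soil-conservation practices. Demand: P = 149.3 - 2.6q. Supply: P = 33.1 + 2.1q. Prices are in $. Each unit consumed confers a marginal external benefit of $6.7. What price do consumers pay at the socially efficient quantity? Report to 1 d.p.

Social marginal benefit = demand + MEB = 156.0 - 2.6q.
Set SMB = MC: 156.0 - 2.6q = 33.1 + 2.1q → q* = 26.1489.
Consumer price on the demand curve at q*: 149.3 − 2.6×26.1489 = 81.3129.

P = $81.3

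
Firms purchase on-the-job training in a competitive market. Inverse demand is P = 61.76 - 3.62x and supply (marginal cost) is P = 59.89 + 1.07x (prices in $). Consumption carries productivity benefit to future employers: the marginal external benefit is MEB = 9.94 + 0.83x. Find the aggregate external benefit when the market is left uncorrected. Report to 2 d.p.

Market equilibrium (private): 59.89 + 1.07x = 61.76 - 3.62x → x_m = 0.3987.
Total external benefit = ∫₀^{x_m} (9.94 + 0.83x) dx = 9.94×0.3987 + ½×0.83×0.3987² = 4.0290.

$4.03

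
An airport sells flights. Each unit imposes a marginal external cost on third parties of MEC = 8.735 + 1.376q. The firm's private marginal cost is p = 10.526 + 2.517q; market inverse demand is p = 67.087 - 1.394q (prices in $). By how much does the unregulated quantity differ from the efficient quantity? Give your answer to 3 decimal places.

Market equilibrium (private): 10.526 + 2.517q = 67.087 - 1.394q → q_m = 14.4620.
Social marginal cost = private MC + MEC = 19.261 + 3.893q.
Set SMC = demand: 19.261 + 3.893q = 67.087 - 1.394q → q* = 9.0460.
Gap = |14.4620 − 9.0460| = 5.4160.

5.416 units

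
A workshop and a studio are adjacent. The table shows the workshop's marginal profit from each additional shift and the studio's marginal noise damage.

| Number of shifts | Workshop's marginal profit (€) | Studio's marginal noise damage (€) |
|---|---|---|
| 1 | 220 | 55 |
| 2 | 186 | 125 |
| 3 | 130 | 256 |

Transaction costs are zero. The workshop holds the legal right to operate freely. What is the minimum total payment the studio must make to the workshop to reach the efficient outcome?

Left alone the workshop would choose level 3 (marginal profit stays positive).
Efficient level: k* = 2 (marginal profit ≥ marginal noise damage through 2).
The studio must at least cover the workshop's forgone profit from cutting 3→2: 130 = 130.

€130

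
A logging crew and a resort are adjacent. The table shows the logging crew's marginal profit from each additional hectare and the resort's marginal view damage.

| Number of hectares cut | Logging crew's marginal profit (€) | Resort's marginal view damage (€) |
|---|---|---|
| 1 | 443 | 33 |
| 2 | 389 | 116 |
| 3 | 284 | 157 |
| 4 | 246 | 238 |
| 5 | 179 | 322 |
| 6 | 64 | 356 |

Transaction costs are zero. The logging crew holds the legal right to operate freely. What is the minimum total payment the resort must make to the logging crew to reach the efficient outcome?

Left alone the logging crew would choose level 6 (marginal profit stays positive).
Efficient level: k* = 4 (marginal profit ≥ marginal view damage through 4).
The resort must at least cover the logging crew's forgone profit from cutting 6→4: 179 + 64 = 243.

€243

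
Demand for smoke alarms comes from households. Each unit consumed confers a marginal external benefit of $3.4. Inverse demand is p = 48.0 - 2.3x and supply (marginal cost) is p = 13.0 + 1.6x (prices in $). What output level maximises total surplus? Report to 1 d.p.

x* = 9.8

Social marginal benefit = demand + MEB = 51.4 - 2.3x.
Set SMB = MC: 51.4 - 2.3x = 13.0 + 1.6x → x* = 9.8462.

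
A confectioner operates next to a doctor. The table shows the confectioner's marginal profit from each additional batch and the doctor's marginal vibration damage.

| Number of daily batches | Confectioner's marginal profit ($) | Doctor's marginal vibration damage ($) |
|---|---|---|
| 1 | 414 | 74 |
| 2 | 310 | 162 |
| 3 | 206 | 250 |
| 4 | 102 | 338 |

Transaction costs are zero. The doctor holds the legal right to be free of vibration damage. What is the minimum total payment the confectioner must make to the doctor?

Efficient level: marginal profit ≥ marginal vibration damage through level 2, so k* = 2.
With the doctor holding the right, the confectioner must at least compensate total damage at k*: 74 + 162 = 236.

$236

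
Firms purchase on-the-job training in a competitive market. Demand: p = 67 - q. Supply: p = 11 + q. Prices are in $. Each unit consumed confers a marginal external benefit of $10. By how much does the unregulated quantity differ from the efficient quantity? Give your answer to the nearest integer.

5 units

Market equilibrium (private): 11 + q = 67 - q → q_m = 28.0000.
Social marginal benefit = demand + MEB = 77 - q.
Set SMB = MC: 77 - q = 11 + q → q* = 33.0000.
Gap = |28.0000 − 33.0000| = 5.0000.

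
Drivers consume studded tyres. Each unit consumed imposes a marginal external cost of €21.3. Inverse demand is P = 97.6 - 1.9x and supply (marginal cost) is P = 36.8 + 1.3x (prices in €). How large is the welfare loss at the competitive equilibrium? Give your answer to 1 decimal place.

Market equilibrium (private): 36.8 + 1.3x = 97.6 - 1.9x → x_m = 19.0000.
Social marginal benefit = demand − MEC = 76.3 - 1.9x.
Set SMB = MC: 76.3 - 1.9x = 36.8 + 1.3x → x* = 12.3438.
Height of the DWL triangle at x_m is MC(x_m) − SMB(x_m) = MEC(x_m) = 21.3000.
DWL = ½ × 6.6562 × 21.3000 = 70.8885.

DWL = €70.9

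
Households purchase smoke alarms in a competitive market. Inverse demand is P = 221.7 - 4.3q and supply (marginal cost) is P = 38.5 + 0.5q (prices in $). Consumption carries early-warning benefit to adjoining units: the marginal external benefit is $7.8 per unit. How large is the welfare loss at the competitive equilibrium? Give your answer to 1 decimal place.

DWL = $6.3

Market equilibrium (private): 38.5 + 0.5q = 221.7 - 4.3q → q_m = 38.1667.
Social marginal benefit = demand + MEB = 229.5 - 4.3q.
Set SMB = MC: 229.5 - 4.3q = 38.5 + 0.5q → q* = 39.7917.
Between q* and q_m the wedge SMB − MC runs linearly from 0 to MEB(q_m), so the loss is a triangle.
DWL = ½ × 1.6250 × 7.8000 = 6.3375.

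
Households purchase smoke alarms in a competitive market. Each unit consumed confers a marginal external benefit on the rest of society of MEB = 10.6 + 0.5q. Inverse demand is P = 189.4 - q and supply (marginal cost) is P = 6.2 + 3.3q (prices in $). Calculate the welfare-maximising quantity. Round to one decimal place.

Social marginal benefit = demand + MEB = 200.0 - 0.5q.
Set SMB = MC: 200.0 - 0.5q = 6.2 + 3.3q → q* = 51.0000.

q* = 51.0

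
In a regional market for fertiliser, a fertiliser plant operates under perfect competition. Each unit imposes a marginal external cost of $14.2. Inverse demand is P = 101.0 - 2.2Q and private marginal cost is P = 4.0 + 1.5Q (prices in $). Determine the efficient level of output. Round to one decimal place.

Social marginal cost = private MC + MEC = 18.2 + 1.5Q.
Set SMC = demand: 18.2 + 1.5Q = 101.0 - 2.2Q → Q* = 22.3784.

Q* = 22.4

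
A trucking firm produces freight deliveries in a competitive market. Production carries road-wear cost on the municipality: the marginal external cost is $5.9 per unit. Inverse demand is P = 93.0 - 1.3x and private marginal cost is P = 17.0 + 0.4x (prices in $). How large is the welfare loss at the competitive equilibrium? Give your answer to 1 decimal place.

DWL = $10.2

Market equilibrium (private): 17.0 + 0.4x = 93.0 - 1.3x → x_m = 44.7059.
Social marginal cost = private MC + MEC = 22.9 + 0.4x.
Set SMC = demand: 22.9 + 0.4x = 93.0 - 1.3x → x* = 41.2353.
Height of the DWL triangle at x_m is SMC(x_m) − demand(x_m) = MEC(x_m) = 5.9000.
DWL = ½ × 3.4706 × 5.9000 = 10.2383.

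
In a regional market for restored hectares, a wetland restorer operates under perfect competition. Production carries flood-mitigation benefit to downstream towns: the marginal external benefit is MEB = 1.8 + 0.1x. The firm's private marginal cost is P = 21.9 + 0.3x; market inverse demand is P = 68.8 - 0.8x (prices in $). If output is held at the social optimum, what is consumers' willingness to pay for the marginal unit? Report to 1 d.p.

P = $29.8

Social marginal cost = private MC − MEB = 20.1 + 0.2x.
Set SMC = demand: 20.1 + 0.2x = 68.8 - 0.8x → x* = 48.7000.
Consumer price on the demand curve at x*: 68.8 − 0.8×48.7000 = 29.8400.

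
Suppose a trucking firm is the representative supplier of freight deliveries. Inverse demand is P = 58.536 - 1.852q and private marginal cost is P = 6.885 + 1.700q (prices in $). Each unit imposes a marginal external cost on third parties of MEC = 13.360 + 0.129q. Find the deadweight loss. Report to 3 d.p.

DWL = $31.531

Market equilibrium (private): 6.885 + 1.700q = 58.536 - 1.852q → q_m = 14.5414.
Social marginal cost = private MC + MEC = 20.245 + 1.829q.
Set SMC = demand: 20.245 + 1.829q = 58.536 - 1.852q → q* = 10.4023.
Between q* and q_m the wedge SMC − demand runs linearly from 0 to MEC(q_m), so the loss is a triangle.
DWL = ½ × 4.1391 × 15.2358 = 31.5312.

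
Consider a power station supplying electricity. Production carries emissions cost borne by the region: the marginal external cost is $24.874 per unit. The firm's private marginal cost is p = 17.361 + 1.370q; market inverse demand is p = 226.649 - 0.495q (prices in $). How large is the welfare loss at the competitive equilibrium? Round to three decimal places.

Market equilibrium (private): 17.361 + 1.370q = 226.649 - 0.495q → q_m = 112.2188.
Social marginal cost = private MC + MEC = 42.235 + 1.370q.
Set SMC = demand: 42.235 + 1.370q = 226.649 - 0.495q → q* = 98.8815.
The loss is the area between SMC and demand from q* to q_m; with linear curves that's a triangle of height MEC(q_m).
DWL = ½ × 13.3373 × 24.8740 = 165.8760.

DWL = $165.876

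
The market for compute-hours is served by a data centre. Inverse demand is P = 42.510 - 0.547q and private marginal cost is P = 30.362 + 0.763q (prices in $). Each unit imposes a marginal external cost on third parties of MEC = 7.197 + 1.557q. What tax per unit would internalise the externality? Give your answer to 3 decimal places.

Social marginal cost = private MC + MEC = 37.559 + 2.320q.
Set SMC = demand: 37.559 + 2.320q = 42.510 - 0.547q → q* = 1.7269.
The Pigouvian tax equals MEC at q*: 7.197 + 1.557×1.7269 = 9.8858.

tax = $9.886 per unit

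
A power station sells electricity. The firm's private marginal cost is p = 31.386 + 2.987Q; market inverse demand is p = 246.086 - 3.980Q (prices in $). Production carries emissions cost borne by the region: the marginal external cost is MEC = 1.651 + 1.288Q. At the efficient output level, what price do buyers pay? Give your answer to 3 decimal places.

Social marginal cost = private MC + MEC = 33.037 + 4.275Q.
Set SMC = demand: 33.037 + 4.275Q = 246.086 - 3.980Q → Q* = 25.8085.
Consumer price on the demand curve at Q*: 246.086 − 3.980×25.8085 = 143.3682.

P = $143.368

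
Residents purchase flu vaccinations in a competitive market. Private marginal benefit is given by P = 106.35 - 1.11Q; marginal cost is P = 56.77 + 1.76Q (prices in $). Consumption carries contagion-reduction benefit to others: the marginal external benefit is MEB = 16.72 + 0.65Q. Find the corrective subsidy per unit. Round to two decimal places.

Social marginal benefit = demand + MEB = 123.07 - 0.46Q.
Set SMB = MC: 123.07 - 0.46Q = 56.77 + 1.76Q → Q* = 29.8649.
The Pigouvian subsidy equals MEB at Q*: 16.72 + 0.65×29.8649 = 36.1322.

subsidy = $36.13 per unit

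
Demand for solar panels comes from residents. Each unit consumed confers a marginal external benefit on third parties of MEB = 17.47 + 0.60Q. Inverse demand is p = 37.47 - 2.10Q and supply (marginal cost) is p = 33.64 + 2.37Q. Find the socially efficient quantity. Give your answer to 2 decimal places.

Social marginal benefit = demand + MEB = 54.94 - 1.50Q.
Set SMB = MC: 54.94 - 1.50Q = 33.64 + 2.37Q → Q* = 5.5039.

Q* = 5.50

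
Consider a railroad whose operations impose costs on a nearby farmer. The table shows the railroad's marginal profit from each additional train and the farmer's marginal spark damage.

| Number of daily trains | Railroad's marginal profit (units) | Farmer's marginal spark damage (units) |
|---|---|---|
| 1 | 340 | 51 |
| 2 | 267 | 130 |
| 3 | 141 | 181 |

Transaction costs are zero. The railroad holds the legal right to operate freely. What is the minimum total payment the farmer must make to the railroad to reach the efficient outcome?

141

Left alone the railroad would choose level 3 (marginal profit stays positive).
Efficient level: k* = 2 (marginal profit ≥ marginal spark damage through 2).
The farmer must at least cover the railroad's forgone profit from cutting 3→2: 141 = 141.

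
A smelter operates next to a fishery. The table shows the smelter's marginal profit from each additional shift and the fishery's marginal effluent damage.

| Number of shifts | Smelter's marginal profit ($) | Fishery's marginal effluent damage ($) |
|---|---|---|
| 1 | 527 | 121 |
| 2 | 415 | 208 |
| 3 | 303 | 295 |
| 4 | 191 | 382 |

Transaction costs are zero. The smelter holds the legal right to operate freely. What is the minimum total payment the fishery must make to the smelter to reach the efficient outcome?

Left alone the smelter would choose level 4 (marginal profit stays positive).
Efficient level: k* = 3 (marginal profit ≥ marginal effluent damage through 3).
The fishery must at least cover the smelter's forgone profit from cutting 4→3: 191 = 191.

$191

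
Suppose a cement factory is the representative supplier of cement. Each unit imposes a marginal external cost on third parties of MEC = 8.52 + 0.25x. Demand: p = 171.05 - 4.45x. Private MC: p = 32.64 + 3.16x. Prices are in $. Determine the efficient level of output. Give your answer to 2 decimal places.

Social marginal cost = private MC + MEC = 41.16 + 3.41x.
Set SMC = demand: 41.16 + 3.41x = 171.05 - 4.45x → x* = 16.5254.

x* = 16.53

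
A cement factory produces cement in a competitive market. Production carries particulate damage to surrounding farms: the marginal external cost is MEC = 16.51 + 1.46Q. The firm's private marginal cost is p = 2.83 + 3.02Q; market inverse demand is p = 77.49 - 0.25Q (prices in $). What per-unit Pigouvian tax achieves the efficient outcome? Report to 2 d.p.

Social marginal cost = private MC + MEC = 19.34 + 4.48Q.
Set SMC = demand: 19.34 + 4.48Q = 77.49 - 0.25Q → Q* = 12.2939.
The Pigouvian tax equals MEC at Q*: 16.51 + 1.46×12.2939 = 34.4591.

tax = $34.46 per unit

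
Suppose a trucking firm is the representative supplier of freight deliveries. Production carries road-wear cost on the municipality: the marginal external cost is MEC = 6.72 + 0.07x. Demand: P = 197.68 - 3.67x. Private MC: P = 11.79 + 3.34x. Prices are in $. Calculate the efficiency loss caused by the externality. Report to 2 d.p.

DWL = $5.19

Market equilibrium (private): 11.79 + 3.34x = 197.68 - 3.67x → x_m = 26.5178.
Social marginal cost = private MC + MEC = 18.51 + 3.41x.
Set SMC = demand: 18.51 + 3.41x = 197.68 - 3.67x → x* = 25.3065.
Height of the DWL triangle at x_m is SMC(x_m) − demand(x_m) = MEC(x_m) = 8.5762.
DWL = ½ × 1.2113 × 8.5762 = 5.1942.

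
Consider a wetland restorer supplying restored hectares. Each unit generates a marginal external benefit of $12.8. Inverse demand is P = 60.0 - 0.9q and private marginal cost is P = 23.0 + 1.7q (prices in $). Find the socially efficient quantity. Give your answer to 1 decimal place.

Social marginal cost = private MC − MEB = 10.2 + 1.7q.
Set SMC = demand: 10.2 + 1.7q = 60.0 - 0.9q → q* = 19.1538.

q* = 19.2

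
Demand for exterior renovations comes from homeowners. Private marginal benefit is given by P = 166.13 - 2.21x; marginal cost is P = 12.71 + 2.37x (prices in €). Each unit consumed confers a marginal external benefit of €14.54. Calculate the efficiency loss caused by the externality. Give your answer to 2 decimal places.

DWL = €23.08

Market equilibrium (private): 12.71 + 2.37x = 166.13 - 2.21x → x_m = 33.4978.
Social marginal benefit = demand + MEB = 180.67 - 2.21x.
Set SMB = MC: 180.67 - 2.21x = 12.71 + 2.37x → x* = 36.6725.
Height of the DWL triangle at x_m is SMB(x_m) − MC(x_m) = MEB(x_m) = 14.5400.
DWL = ½ × 3.1747 × 14.5400 = 23.0801.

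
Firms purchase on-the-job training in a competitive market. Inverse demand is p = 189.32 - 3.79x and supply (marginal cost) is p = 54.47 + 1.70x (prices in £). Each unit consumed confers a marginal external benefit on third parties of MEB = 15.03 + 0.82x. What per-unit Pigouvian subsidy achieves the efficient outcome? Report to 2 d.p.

Social marginal benefit = demand + MEB = 204.35 - 2.97x.
Set SMB = MC: 204.35 - 2.97x = 54.47 + 1.70x → x* = 32.0942.
The Pigouvian subsidy equals MEB at x*: 15.03 + 0.82×32.0942 = 41.3472.

subsidy = £41.35 per unit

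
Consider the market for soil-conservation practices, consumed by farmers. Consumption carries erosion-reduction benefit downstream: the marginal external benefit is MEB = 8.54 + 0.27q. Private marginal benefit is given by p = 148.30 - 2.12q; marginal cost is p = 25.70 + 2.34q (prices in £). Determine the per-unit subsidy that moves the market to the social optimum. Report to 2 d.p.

Social marginal benefit = demand + MEB = 156.84 - 1.85q.
Set SMB = MC: 156.84 - 1.85q = 25.70 + 2.34q → q* = 31.2983.
The Pigouvian subsidy equals MEB at q*: 8.54 + 0.27×31.2983 = 16.9905.

subsidy = £16.99 per unit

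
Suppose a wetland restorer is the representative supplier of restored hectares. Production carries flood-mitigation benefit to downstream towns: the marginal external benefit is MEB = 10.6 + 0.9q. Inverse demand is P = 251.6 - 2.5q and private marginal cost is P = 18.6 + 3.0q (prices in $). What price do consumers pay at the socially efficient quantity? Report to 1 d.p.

P = $119.2

Social marginal cost = private MC − MEB = 8.0 + 2.1q.
Set SMC = demand: 8.0 + 2.1q = 251.6 - 2.5q → q* = 52.9565.
Consumer price on the demand curve at q*: 251.6 − 2.5×52.9565 = 119.2088.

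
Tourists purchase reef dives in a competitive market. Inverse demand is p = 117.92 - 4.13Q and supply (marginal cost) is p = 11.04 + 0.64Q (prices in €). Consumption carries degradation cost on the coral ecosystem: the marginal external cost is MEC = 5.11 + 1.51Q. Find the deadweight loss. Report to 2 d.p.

DWL = €120.75

Market equilibrium (private): 11.04 + 0.64Q = 117.92 - 4.13Q → Q_m = 22.4067.
Social marginal benefit = demand − MEC = 112.81 - 5.64Q.
Set SMB = MC: 112.81 - 5.64Q = 11.04 + 0.64Q → Q* = 16.2054.
The loss is the area between SMB and MC from Q* to Q_m; with linear curves that's a triangle of height MEC(Q_m).
DWL = ½ × 6.2013 × 38.9441 = 120.7520.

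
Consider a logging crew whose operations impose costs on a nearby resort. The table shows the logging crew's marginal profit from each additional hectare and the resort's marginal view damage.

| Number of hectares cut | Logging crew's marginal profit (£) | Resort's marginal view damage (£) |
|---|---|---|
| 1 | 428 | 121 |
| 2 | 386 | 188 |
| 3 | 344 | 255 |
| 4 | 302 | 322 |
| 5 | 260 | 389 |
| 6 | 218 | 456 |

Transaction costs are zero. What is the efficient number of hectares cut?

3

Bargaining reaches the level where marginal profit last exceeds marginal view damage.
That holds through level 3 (344 ≥ 255) but not at 4 (302 < 322).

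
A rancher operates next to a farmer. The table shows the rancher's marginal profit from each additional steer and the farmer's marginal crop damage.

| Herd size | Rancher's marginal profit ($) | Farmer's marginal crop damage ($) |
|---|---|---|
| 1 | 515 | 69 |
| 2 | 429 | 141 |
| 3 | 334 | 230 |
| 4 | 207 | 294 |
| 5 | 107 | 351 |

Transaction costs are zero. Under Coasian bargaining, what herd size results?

3

Bargaining reaches the level where marginal profit last exceeds marginal crop damage.
That holds through level 3 (334 ≥ 230) but not at 4 (207 < 294).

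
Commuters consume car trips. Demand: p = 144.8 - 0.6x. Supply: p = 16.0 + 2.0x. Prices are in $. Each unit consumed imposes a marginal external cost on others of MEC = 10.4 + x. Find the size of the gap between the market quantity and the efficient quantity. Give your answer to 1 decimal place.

16.6 units

Market equilibrium (private): 16.0 + 2.0x = 144.8 - 0.6x → x_m = 49.5385.
Social marginal benefit = demand − MEC = 134.4 - 1.6x.
Set SMB = MC: 134.4 - 1.6x = 16.0 + 2.0x → x* = 32.8889.
Gap = |49.5385 − 32.8889| = 16.6496.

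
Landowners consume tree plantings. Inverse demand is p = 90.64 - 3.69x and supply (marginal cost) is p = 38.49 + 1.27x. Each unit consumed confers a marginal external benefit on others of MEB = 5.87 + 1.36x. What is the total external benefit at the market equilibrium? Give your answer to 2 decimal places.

Market equilibrium (private): 38.49 + 1.27x = 90.64 - 3.69x → x_m = 10.5141.
Total external benefit = ∫₀^{x_m} (5.87 + 1.36x) dx = 5.87×10.5141 + ½×1.36×10.5141² = 136.8893.

136.89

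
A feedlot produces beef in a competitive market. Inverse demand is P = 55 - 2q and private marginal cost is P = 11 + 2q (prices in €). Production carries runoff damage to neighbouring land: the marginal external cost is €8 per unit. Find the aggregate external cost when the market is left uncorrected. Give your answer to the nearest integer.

€88

Market equilibrium (private): 11 + 2q = 55 - 2q → q_m = 11.0000.
Total external cost = MEC × q_m = 8 × 11.0000 = 88.0000.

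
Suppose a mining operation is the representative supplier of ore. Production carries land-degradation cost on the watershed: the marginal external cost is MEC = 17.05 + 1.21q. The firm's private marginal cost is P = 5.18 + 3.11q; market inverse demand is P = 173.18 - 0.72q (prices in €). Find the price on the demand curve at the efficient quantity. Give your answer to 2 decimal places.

Social marginal cost = private MC + MEC = 22.23 + 4.32q.
Set SMC = demand: 22.23 + 4.32q = 173.18 - 0.72q → q* = 29.9504.
Consumer price on the demand curve at q*: 173.18 − 0.72×29.9504 = 151.6157.

P = €151.62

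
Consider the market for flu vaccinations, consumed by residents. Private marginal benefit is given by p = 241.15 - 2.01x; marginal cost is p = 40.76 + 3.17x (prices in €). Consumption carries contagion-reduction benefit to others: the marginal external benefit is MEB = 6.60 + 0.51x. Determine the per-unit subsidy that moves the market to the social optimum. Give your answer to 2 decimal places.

subsidy = €29.20 per unit

Social marginal benefit = demand + MEB = 247.75 - 1.50x.
Set SMB = MC: 247.75 - 1.50x = 40.76 + 3.17x → x* = 44.3233.
The Pigouvian subsidy equals MEB at x*: 6.60 + 0.51×44.3233 = 29.2049.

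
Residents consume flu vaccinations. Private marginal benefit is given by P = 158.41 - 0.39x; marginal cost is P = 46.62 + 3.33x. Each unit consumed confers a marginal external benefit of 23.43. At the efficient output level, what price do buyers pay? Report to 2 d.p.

P = 144.23

Social marginal benefit = demand + MEB = 181.84 - 0.39x.
Set SMB = MC: 181.84 - 0.39x = 46.62 + 3.33x → x* = 36.3495.
Consumer price on the demand curve at x*: 158.41 − 0.39×36.3495 = 144.2337.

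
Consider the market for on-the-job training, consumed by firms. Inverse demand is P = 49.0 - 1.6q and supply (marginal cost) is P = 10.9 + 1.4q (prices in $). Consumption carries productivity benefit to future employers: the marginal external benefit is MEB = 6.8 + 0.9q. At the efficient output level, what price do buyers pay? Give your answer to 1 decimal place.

Social marginal benefit = demand + MEB = 55.8 - 0.7q.
Set SMB = MC: 55.8 - 0.7q = 10.9 + 1.4q → q* = 21.3810.
Consumer price on the demand curve at q*: 49.0 − 1.6×21.3810 = 14.7904.

P = $14.8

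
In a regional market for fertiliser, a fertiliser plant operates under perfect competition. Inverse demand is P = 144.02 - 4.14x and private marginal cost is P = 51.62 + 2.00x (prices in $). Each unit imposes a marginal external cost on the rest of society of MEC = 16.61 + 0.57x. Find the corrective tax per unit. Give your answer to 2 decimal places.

Social marginal cost = private MC + MEC = 68.23 + 2.57x.
Set SMC = demand: 68.23 + 2.57x = 144.02 - 4.14x → x* = 11.2951.
The Pigouvian tax equals MEC at x*: 16.61 + 0.57×11.2951 = 23.0482.

tax = $23.05 per unit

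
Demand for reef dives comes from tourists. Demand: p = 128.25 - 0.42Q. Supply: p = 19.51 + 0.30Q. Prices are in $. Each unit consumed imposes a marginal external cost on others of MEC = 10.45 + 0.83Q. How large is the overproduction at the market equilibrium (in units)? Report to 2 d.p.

Market equilibrium (private): 19.51 + 0.30Q = 128.25 - 0.42Q → Q_m = 151.0278.
Social marginal benefit = demand − MEC = 117.80 - 1.25Q.
Set SMB = MC: 117.80 - 1.25Q = 19.51 + 0.30Q → Q* = 63.4129.
Gap = |151.0278 − 63.4129| = 87.6149.

87.61 units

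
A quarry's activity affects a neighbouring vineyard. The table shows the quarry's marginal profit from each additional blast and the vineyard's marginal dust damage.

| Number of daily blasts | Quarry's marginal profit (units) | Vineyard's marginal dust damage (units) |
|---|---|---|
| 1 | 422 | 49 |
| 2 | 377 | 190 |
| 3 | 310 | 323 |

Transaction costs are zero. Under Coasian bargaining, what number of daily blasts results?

Bargaining reaches the level where marginal profit last exceeds marginal dust damage.
That holds through level 2 (377 ≥ 190) but not at 3 (310 < 323).

2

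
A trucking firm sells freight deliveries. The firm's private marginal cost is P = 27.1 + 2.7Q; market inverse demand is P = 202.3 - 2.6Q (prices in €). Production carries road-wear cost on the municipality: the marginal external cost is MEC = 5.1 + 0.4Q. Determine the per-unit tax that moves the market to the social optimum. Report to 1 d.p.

Social marginal cost = private MC + MEC = 32.2 + 3.1Q.
Set SMC = demand: 32.2 + 3.1Q = 202.3 - 2.6Q → Q* = 29.8421.
The Pigouvian tax equals MEC at Q*: 5.1 + 0.4×29.8421 = 17.0368.

tax = €17.0 per unit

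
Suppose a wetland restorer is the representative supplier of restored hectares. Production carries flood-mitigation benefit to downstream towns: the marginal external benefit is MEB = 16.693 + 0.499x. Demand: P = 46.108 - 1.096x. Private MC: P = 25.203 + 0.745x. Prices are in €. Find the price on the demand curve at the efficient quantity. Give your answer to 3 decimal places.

Social marginal cost = private MC − MEB = 8.510 + 0.246x.
Set SMC = demand: 8.510 + 0.246x = 46.108 - 1.096x → x* = 28.0164.
Consumer price on the demand curve at x*: 46.108 − 1.096×28.0164 = 15.4020.

P = €15.402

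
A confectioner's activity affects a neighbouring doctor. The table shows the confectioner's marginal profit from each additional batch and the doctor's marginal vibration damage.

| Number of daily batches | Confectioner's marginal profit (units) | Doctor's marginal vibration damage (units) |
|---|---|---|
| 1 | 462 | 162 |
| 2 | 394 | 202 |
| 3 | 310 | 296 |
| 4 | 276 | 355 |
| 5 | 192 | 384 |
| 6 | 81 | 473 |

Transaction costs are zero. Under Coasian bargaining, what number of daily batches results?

Bargaining reaches the level where marginal profit last exceeds marginal vibration damage.
That holds through level 3 (310 ≥ 296) but not at 4 (276 < 355).

3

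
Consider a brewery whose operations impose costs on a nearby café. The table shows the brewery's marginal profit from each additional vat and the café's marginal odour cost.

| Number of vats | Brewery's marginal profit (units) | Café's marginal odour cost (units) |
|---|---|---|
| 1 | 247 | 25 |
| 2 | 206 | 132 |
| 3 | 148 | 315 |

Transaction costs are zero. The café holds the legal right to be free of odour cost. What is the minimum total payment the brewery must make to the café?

Efficient level: marginal profit ≥ marginal odour cost through level 2, so k* = 2.
With the café holding the right, the brewery must at least compensate total damage at k*: 25 + 132 = 157.

157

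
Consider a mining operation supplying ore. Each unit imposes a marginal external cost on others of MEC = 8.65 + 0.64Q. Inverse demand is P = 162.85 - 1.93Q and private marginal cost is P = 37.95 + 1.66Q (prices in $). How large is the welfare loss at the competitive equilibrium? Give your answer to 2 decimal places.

Market equilibrium (private): 37.95 + 1.66Q = 162.85 - 1.93Q → Q_m = 34.7911.
Social marginal cost = private MC + MEC = 46.60 + 2.30Q.
Set SMC = demand: 46.60 + 2.30Q = 162.85 - 1.93Q → Q* = 27.4823.
The welfare-loss triangle has base |Q_m − Q*| and height MEC(Q_m) (the vertical gap between SMC and demand is zero at Q* and MEC at Q_m).
DWL = ½ × 7.3088 × 30.9163 = 112.9805.

DWL = $112.98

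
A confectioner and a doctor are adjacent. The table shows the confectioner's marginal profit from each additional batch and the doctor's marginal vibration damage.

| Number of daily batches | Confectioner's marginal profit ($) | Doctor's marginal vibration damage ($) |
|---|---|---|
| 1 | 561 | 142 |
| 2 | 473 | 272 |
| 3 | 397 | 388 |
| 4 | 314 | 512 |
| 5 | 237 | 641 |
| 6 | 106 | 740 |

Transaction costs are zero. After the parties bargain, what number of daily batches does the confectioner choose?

3

Bargaining reaches the level where marginal profit last exceeds marginal vibration damage.
That holds through level 3 (397 ≥ 388) but not at 4 (314 < 512).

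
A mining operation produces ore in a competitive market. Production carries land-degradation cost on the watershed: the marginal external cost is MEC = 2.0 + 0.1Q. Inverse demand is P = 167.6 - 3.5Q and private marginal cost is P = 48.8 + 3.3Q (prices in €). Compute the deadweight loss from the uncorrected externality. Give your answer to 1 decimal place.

Market equilibrium (private): 48.8 + 3.3Q = 167.6 - 3.5Q → Q_m = 17.4706.
Social marginal cost = private MC + MEC = 50.8 + 3.4Q.
Set SMC = demand: 50.8 + 3.4Q = 167.6 - 3.5Q → Q* = 16.9275.
The welfare-loss triangle has base |Q_m − Q*| and height MEC(Q_m) (the vertical gap between SMC and demand is zero at Q* and MEC at Q_m).
DWL = ½ × 0.5431 × 3.7471 = 1.0175.

DWL = €1.0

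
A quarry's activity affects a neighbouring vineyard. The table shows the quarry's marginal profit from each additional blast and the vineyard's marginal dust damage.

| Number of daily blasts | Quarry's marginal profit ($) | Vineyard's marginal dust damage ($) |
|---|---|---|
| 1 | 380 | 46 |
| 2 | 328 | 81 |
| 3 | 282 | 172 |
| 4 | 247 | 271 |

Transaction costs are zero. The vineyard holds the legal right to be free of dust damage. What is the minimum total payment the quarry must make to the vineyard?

$299

Efficient level: marginal profit ≥ marginal dust damage through level 3, so k* = 3.
With the vineyard holding the right, the quarry must at least compensate total damage at k*: 46 + 81 + 172 = 299.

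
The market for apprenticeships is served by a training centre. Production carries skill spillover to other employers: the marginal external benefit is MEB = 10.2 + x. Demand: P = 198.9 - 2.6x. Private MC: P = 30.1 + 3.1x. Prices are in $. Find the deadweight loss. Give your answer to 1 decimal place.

DWL = $168.6

Market equilibrium (private): 30.1 + 3.1x = 198.9 - 2.6x → x_m = 29.6140.
Social marginal cost = private MC − MEB = 19.9 + 2.1x.
Set SMC = demand: 19.9 + 2.1x = 198.9 - 2.6x → x* = 38.0851.
The welfare-loss triangle has base |x_m − x*| and height MEB(x_m) (the vertical gap between SMC and demand is zero at x* and MEB at x_m).
DWL = ½ × 8.4711 × 39.8140 = 168.6342.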